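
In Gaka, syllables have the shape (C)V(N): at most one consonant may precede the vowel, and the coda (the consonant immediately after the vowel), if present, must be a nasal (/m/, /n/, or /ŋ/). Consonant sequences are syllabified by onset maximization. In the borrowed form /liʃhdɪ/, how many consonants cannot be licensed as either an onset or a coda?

Syllabifying with onset maximization leaves /ʃ/, /h/ stranded (only a nasal (/m/, /n/, or /ŋ/) is licensed in coda position; onsets are limited to one consonant).

2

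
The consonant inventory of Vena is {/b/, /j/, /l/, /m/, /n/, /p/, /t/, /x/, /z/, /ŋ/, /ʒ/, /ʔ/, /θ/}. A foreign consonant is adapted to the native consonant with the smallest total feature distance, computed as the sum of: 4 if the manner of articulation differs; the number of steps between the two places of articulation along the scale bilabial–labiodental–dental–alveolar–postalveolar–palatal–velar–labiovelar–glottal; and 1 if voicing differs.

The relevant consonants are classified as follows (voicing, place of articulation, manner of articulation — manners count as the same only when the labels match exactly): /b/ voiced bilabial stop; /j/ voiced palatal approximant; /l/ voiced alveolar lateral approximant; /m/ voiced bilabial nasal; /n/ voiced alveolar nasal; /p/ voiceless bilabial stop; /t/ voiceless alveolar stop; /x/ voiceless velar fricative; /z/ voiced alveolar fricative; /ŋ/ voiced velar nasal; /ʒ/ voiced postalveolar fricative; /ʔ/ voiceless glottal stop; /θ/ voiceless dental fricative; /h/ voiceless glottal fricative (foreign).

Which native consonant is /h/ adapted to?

x

/x/ is closest: same manner (fricative), place distance 2 (glottal→velar), same voicing; total 2. Next closest is /ʔ/ at distance 4.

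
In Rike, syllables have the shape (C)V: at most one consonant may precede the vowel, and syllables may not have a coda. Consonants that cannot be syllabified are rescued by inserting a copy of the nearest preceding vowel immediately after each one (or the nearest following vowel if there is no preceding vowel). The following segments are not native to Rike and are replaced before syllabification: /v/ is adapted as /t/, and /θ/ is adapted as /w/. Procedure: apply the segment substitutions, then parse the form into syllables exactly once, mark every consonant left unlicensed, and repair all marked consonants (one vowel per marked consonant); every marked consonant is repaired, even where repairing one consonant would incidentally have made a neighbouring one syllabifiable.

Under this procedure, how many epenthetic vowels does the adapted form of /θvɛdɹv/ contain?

4

After substitution the input is /wtɛdɹt/.
The unsyllabifiable consonants are /w/, /d/, /ɹ/, /t/; each receives one epenthetic vowel.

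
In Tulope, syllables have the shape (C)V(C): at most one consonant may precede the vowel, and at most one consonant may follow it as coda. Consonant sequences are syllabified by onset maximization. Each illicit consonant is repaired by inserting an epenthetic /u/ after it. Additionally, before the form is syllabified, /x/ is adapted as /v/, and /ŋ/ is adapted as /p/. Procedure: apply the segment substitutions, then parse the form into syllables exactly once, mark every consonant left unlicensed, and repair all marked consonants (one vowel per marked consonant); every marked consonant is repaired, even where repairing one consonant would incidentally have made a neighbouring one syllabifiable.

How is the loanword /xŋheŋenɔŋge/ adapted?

vupuhepenɔpge

Substitution: /x/ → /v/, /ŋ/ → /p/, giving /vphepenɔpge/.
Syllabifying with onset maximization leaves /v/, /p/ stranded (at most one coda consonant is licensed; onsets are limited to one consonant).
Inserting the epenthetic vowel yields /v/ → /vu/, /p/ → /pu/.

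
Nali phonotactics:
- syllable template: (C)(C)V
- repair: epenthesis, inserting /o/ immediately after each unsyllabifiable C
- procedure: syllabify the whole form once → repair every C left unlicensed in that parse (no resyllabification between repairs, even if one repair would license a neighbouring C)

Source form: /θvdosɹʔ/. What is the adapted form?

θovdosoɹoʔo

Syllabifying with onset maximization leaves /θ/, /s/, /ɹ/, /ʔ/ stranded (no codas are permitted; onsets may contain at most 2 consonants).
Epenthesis after each stranded consonant: /θ/ → /θo/, /s/ → /so/, /ɹ/ → /ɹo/, /ʔ/ → /ʔo/.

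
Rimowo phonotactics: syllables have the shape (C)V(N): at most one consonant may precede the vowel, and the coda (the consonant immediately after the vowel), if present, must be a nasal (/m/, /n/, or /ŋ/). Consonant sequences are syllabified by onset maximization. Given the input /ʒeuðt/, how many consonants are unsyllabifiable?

The consonants /ð/, /t/ cannot be parsed into a legal (C)V(N) syllable (only a nasal (/m/, /n/, or /ŋ/) is licensed in coda position; onsets are limited to one consonant).

2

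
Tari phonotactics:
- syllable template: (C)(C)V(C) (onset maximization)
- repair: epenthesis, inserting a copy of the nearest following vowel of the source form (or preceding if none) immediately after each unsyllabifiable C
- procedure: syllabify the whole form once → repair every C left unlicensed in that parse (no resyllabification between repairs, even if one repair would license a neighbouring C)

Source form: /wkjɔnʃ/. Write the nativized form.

wɔkjɔnʃɔ

Under (C)(C)V(C), the unsyllabifiable consonants are /w/, /ʃ/ (at most one coda consonant is licensed; onsets may contain at most 2 consonants).
Inserting the epenthetic vowel yields /w/ → /wɔ/, /ʃ/ → /ʃɔ/.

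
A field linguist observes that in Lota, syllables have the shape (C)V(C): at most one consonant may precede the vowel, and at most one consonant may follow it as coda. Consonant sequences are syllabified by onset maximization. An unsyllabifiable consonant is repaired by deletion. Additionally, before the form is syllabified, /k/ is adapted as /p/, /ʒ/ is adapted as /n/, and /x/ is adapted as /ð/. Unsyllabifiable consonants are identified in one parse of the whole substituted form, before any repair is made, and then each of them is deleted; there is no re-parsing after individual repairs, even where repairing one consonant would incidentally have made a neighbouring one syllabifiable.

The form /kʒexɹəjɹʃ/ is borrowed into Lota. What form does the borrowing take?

neðɹəj

Substitution: /k/ → /p/, /ʒ/ → /n/, /x/ → /ð/, giving /pneðɹəjɹʃ/.
Under (C)V(C), the unsyllabifiable consonants are /p/, /ɹ/, /ʃ/ (at most one coda consonant is licensed; onsets are limited to one consonant).
Deletion applies to /p/, /ɹ/, /ʃ/.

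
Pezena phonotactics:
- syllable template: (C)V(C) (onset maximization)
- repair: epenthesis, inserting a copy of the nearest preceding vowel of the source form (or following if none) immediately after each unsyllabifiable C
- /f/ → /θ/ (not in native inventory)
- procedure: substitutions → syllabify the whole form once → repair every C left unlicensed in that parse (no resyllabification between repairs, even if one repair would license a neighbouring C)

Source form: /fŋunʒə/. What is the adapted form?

Substitution: /f/ → /θ/, giving /θŋunʒə/.
Syllabifying with onset maximization leaves /θ/ stranded (at most one coda consonant is licensed; onsets are limited to one consonant).
Epenthesis after each stranded consonant: /θ/ → /θu/.

θuŋunʒə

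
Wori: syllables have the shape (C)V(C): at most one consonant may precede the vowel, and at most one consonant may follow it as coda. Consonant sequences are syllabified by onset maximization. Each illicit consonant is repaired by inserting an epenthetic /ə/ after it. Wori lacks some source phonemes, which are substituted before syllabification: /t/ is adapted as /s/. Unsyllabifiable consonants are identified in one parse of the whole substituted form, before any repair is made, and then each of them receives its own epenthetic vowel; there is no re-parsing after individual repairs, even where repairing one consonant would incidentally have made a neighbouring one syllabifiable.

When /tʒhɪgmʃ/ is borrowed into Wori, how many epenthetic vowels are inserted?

4

After substitution the input is /sʒhɪgmʃ/.
The unsyllabifiable consonants are /s/, /ʒ/, /m/, /ʃ/; each receives one epenthetic vowel.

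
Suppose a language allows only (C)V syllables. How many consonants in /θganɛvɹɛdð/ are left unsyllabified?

Syllabifying with onset maximization leaves /θ/, /v/, /d/, /ð/ stranded (no codas are permitted; onsets are limited to one consonant).

4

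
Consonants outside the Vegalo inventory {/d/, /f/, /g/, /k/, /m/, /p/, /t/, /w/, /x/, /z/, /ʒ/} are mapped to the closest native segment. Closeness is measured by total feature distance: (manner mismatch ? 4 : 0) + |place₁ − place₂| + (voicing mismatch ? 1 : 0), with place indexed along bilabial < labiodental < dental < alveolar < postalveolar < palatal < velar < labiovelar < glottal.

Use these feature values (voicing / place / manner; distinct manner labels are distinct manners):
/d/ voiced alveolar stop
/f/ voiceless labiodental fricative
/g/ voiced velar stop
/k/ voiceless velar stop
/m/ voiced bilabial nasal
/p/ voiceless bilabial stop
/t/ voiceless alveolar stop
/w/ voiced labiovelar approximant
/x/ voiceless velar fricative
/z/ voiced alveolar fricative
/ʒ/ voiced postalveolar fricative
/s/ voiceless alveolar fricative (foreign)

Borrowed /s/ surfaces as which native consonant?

/z/ is closest: same manner (fricative), place distance 0 (alveolar→alveolar), voicing differs (+1); total 1. Next closest is /f/ at distance 2.

z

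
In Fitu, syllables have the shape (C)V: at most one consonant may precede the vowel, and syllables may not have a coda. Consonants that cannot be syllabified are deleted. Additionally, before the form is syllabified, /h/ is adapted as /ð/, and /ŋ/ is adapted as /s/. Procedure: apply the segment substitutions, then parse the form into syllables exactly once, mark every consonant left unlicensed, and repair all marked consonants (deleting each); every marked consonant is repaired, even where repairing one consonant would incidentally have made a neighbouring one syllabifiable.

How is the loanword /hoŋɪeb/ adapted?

Substitution: /h/ → /ð/, /ŋ/ → /s/, giving /ðosɪeb/.
Under (C)V, the unsyllabifiable consonants are /b/ (no codas are permitted; onsets are limited to one consonant).
Deleting the stranded consonants removes /b/.

ðosɪe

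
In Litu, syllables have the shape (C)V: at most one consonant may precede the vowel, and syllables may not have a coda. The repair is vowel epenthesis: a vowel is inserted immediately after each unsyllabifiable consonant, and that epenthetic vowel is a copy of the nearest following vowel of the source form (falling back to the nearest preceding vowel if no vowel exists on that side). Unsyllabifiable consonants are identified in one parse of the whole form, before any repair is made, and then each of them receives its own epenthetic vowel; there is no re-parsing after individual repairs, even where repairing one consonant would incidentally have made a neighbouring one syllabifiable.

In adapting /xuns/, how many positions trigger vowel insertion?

2

The unsyllabifiable consonants are /n/, /s/; each receives one epenthetic vowel.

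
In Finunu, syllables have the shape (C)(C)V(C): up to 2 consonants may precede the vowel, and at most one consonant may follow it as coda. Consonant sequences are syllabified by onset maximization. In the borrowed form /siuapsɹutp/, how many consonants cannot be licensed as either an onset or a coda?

The consonants /p/ cannot be parsed into a legal (C)(C)V(C) syllable (at most one coda consonant is licensed; onsets may contain at most 2 consonants).

1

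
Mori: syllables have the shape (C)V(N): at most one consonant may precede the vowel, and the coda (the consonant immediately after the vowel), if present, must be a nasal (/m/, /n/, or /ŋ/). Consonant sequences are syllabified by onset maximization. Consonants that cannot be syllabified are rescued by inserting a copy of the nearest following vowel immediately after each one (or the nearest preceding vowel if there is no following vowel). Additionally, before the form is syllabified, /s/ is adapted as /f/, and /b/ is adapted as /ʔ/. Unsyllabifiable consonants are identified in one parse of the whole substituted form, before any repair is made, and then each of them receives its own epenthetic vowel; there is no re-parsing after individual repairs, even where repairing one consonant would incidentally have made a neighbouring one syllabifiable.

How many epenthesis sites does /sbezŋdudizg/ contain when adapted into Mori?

5

After substitution the input is /fʔezŋdudizg/.
The unsyllabifiable consonants are /f/, /z/, /ŋ/, /z/, /g/; each receives one epenthetic vowel.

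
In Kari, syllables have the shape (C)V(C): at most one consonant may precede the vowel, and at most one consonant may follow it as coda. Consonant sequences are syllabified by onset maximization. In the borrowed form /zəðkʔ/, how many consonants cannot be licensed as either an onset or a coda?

Syllabifying with onset maximization leaves /k/, /ʔ/ stranded (at most one coda consonant is licensed; onsets are limited to one consonant).

2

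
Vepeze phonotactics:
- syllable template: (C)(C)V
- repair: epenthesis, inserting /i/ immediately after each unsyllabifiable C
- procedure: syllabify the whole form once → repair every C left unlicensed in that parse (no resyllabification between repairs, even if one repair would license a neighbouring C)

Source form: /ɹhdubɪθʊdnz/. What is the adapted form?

Syllabifying with onset maximization leaves /ɹ/, /d/, /n/, /z/ stranded (no codas are permitted; onsets may contain at most 2 consonants).
Each unlicensed consonant becomes the onset of a new syllable: /ɹ/ → /ɹi/, /d/ → /di/, /n/ → /ni/, /z/ → /zi/.

ɹihdubɪθʊdinizi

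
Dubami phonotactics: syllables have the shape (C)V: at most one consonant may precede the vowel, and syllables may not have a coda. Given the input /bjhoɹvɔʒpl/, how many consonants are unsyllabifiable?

6

The consonants /b/, /j/, /ɹ/, /ʒ/, /p/, /l/ cannot be parsed into a legal (C)V syllable (no codas are permitted; onsets are limited to one consonant).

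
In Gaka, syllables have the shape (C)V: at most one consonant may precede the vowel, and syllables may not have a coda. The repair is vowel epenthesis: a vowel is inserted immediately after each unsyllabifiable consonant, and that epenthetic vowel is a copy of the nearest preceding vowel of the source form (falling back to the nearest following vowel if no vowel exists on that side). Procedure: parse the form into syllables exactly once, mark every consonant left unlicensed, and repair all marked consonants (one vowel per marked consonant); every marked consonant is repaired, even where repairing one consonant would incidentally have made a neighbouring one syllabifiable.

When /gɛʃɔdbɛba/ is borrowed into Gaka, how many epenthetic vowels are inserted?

1

The unsyllabifiable consonants are /d/; each receives one epenthetic vowel.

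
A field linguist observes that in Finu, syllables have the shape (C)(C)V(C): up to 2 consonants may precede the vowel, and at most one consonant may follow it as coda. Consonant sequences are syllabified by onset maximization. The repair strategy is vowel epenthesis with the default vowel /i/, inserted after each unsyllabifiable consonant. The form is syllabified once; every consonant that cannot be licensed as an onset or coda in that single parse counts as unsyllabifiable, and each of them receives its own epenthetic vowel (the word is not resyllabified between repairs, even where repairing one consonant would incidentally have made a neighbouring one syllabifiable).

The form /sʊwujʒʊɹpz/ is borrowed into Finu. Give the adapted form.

sʊwujʒʊɹpizi

Under (C)(C)V(C), the unsyllabifiable consonants are /p/, /z/ (at most one coda consonant is licensed; onsets may contain at most 2 consonants).
Each unlicensed consonant becomes the onset of a new syllable: /p/ → /pi/, /z/ → /zi/.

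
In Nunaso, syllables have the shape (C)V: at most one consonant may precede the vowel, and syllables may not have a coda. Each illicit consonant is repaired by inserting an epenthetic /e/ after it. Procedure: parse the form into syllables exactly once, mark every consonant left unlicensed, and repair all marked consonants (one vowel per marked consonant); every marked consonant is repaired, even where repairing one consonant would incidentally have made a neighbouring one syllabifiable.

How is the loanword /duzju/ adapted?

The consonants /z/ cannot be parsed into a legal (C)V syllable (no codas are permitted; onsets are limited to one consonant).
Epenthesis after each stranded consonant: /z/ → /ze/.

duzeju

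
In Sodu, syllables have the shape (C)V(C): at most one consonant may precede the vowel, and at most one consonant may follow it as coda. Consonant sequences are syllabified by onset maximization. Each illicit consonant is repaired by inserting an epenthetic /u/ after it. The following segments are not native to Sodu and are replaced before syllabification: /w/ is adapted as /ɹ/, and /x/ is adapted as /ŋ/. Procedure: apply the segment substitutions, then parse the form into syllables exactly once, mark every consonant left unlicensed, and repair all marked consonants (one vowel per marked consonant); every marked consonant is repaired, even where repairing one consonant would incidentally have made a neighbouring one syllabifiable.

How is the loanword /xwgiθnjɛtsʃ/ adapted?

Substitution: /x/ → /ŋ/, /w/ → /ɹ/, giving /ŋɹgiθnjɛtsʃ/.
Under (C)V(C), the unsyllabifiable consonants are /ŋ/, /ɹ/, /n/, /s/, /ʃ/ (at most one coda consonant is licensed; onsets are limited to one consonant).
Epenthesis after each stranded consonant: /ŋ/ → /ŋu/, /ɹ/ → /ɹu/, /n/ → /nu/, /s/ → /su/, /ʃ/ → /ʃu/.

ŋuɹugiθnujɛtsuʃu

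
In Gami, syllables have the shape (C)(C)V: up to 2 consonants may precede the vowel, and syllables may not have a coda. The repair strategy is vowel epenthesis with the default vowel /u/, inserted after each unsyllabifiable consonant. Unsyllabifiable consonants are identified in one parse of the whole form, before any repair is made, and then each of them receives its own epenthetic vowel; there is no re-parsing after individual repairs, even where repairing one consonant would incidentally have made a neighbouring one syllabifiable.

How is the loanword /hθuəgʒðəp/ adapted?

hθuəguʒðəpu

The consonants /g/, /p/ cannot be parsed into a legal (C)(C)V syllable (no codas are permitted; onsets may contain at most 2 consonants).
Epenthesis after each stranded consonant: /g/ → /gu/, /p/ → /pu/.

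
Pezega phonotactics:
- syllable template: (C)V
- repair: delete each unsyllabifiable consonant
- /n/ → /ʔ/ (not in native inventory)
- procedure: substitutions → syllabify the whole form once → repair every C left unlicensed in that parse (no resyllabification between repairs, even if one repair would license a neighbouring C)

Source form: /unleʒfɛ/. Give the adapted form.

Substitution: /n/ → /ʔ/, giving /uʔleʒfɛ/.
The consonants /ʔ/, /ʒ/ cannot be parsed into a legal (C)V syllable (no codas are permitted; onsets are limited to one consonant).
Deletion applies to /ʔ/, /ʒ/.

ulefɛ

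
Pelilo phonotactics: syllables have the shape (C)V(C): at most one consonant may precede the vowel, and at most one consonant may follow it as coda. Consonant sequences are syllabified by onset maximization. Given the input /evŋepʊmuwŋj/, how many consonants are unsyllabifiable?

2

Syllabifying with onset maximization leaves /ŋ/, /j/ stranded (at most one coda consonant is licensed; onsets are limited to one consonant).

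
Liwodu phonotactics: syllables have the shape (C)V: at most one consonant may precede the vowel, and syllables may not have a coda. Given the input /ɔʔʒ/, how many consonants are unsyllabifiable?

The consonants /ʔ/, /ʒ/ cannot be parsed into a legal (C)V syllable (no codas are permitted; onsets are limited to one consonant).

2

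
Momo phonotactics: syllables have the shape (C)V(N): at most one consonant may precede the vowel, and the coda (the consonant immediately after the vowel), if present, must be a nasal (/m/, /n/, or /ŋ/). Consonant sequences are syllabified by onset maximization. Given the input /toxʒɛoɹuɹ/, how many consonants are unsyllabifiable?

Syllabifying with onset maximization leaves /x/, /ɹ/ stranded (only a nasal (/m/, /n/, or /ŋ/) is licensed in coda position; onsets are limited to one consonant).

2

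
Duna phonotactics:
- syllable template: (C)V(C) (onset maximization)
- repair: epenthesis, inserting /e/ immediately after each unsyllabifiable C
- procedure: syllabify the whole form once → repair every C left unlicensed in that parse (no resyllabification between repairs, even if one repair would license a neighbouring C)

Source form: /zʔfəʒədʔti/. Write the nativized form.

zeʔefəʒədʔeti

Under (C)V(C), the unsyllabifiable consonants are /z/, /ʔ/, /ʔ/ (at most one coda consonant is licensed; onsets are limited to one consonant).
Epenthesis after each stranded consonant: /z/ → /ze/, /ʔ/ → /ʔe/, /ʔ/ → /ʔe/.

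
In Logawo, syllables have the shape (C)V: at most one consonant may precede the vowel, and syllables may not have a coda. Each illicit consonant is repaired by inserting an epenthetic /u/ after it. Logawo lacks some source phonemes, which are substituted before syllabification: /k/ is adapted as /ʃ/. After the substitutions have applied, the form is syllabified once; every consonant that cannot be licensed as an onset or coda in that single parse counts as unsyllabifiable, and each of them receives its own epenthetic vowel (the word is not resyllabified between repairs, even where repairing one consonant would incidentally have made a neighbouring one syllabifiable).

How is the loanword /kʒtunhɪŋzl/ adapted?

Substitution: /k/ → /ʃ/, giving /ʃʒtunhɪŋzl/.
Under (C)V, the unsyllabifiable consonants are /ʃ/, /ʒ/, /n/, /ŋ/, /z/, /l/ (no codas are permitted; onsets are limited to one consonant).
Inserting the epenthetic vowel yields /ʃ/ → /ʃu/, /ʒ/ → /ʒu/, /n/ → /nu/, /ŋ/ → /ŋu/, /z/ → /zu/, /l/ → /lu/.

ʃuʒutunuhɪŋuzulu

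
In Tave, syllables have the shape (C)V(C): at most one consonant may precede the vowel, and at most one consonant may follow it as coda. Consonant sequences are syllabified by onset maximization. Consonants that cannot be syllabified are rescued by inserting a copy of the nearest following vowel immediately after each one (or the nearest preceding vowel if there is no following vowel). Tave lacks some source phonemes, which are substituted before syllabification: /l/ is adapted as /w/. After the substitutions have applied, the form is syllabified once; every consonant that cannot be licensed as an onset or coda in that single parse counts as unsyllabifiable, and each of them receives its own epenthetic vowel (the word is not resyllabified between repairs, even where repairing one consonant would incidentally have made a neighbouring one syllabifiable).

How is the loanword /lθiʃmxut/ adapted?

Substitution: /l/ → /w/, giving /wθiʃmxut/.
Syllabifying with onset maximization leaves /w/, /m/ stranded (at most one coda consonant is licensed; onsets are limited to one consonant).
Epenthesis after each stranded consonant: /w/ → /wi/, /m/ → /mu/.

wiθiʃmuxut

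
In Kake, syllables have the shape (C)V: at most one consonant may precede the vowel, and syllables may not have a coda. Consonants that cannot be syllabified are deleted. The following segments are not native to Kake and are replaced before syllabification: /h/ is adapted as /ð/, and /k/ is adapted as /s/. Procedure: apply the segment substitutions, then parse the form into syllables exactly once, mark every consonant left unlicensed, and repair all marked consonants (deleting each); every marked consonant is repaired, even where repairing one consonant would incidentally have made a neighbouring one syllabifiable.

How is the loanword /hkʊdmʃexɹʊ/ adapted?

Substitution: /h/ → /ð/, /k/ → /s/, giving /ðsʊdmʃexɹʊ/.
Under (C)V, the unsyllabifiable consonants are /ð/, /d/, /m/, /x/ (no codas are permitted; onsets are limited to one consonant).
Each unlicensed consonant is deleted: /ð/, /d/, /m/, /x/.

sʊʃeɹʊ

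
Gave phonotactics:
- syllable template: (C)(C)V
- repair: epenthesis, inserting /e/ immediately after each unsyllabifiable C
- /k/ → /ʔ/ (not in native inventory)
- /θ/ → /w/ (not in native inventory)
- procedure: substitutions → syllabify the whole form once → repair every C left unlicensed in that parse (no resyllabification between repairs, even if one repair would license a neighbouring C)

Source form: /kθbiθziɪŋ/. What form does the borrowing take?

Substitution: /k/ → /ʔ/, /θ/ → /w/, giving /ʔwbiwziɪŋ/.
The consonants /ʔ/, /ŋ/ cannot be parsed into a legal (C)(C)V syllable (no codas are permitted; onsets may contain at most 2 consonants).
Inserting the epenthetic vowel yields /ʔ/ → /ʔe/, /ŋ/ → /ŋe/.

ʔewbiwziɪŋe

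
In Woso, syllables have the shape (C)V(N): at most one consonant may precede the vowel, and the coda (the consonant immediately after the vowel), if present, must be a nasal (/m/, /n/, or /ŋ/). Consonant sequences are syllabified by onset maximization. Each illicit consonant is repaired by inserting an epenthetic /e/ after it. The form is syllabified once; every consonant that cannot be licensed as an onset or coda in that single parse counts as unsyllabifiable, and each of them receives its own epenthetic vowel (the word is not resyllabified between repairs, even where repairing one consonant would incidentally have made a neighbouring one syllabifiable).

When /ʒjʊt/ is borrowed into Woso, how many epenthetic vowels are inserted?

2

The unsyllabifiable consonants are /ʒ/, /t/; each receives one epenthetic vowel.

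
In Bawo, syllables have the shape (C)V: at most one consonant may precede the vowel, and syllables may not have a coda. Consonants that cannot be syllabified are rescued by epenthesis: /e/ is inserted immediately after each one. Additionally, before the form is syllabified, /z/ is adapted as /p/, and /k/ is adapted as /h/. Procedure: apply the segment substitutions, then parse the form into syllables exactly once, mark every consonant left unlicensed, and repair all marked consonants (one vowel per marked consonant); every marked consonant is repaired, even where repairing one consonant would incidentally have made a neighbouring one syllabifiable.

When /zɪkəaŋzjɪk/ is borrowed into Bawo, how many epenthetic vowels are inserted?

After substitution the input is /pɪhəaŋpjɪh/.
The unsyllabifiable consonants are /ŋ/, /p/, /h/; each receives one epenthetic vowel.

3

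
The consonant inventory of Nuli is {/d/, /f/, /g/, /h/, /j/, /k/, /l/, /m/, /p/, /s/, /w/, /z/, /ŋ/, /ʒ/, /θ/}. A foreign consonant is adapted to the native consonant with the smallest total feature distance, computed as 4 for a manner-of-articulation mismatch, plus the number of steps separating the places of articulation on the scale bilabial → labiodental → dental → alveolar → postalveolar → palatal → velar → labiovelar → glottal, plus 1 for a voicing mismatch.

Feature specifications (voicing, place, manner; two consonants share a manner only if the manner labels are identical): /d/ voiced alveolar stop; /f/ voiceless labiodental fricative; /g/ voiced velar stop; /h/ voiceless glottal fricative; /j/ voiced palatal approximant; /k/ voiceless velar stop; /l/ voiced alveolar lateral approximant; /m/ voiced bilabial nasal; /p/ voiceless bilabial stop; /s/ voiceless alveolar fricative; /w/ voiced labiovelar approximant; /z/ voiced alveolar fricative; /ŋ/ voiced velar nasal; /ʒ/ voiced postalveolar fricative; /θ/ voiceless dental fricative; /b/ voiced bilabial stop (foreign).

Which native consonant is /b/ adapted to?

/p/ is closest: same manner (stop), place distance 0 (bilabial→bilabial), voicing differs (+1); total 1. Next closest is /d/ at distance 3.

p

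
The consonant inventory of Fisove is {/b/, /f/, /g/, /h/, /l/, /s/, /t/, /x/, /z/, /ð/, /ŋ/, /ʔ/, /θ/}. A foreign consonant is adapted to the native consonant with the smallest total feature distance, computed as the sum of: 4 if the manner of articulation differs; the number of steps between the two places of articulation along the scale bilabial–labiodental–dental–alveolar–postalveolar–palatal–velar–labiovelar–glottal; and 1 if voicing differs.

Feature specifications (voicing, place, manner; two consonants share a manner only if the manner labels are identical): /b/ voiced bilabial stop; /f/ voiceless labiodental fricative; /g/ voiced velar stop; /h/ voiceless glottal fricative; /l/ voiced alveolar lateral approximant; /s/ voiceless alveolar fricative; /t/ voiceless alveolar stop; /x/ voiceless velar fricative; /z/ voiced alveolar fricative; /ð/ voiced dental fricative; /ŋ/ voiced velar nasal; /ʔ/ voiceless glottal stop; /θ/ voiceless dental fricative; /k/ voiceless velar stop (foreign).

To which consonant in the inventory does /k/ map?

g

/g/ is closest: same manner (stop), place distance 0 (velar→velar), voicing differs (+1); total 1. Next closest is /ʔ/ at distance 2.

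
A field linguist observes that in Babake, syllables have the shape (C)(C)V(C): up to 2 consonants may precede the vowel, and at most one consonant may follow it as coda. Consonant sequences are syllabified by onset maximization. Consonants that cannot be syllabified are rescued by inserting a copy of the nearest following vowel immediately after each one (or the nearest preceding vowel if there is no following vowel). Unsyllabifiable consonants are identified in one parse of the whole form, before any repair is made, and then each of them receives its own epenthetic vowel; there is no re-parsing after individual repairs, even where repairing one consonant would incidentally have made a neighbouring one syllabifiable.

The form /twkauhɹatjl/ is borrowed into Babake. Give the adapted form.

tawkauhɹatjala

The consonants /t/, /j/, /l/ cannot be parsed into a legal (C)(C)V(C) syllable (at most one coda consonant is licensed; onsets may contain at most 2 consonants).
Each unlicensed consonant becomes the onset of a new syllable: /t/ → /ta/, /j/ → /ja/, /l/ → /la/.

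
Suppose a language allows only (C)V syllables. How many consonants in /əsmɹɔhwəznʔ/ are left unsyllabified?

6

Under (C)V, the unsyllabifiable consonants are /s/, /m/, /h/, /z/, /n/, /ʔ/ (no codas are permitted; onsets are limited to one consonant).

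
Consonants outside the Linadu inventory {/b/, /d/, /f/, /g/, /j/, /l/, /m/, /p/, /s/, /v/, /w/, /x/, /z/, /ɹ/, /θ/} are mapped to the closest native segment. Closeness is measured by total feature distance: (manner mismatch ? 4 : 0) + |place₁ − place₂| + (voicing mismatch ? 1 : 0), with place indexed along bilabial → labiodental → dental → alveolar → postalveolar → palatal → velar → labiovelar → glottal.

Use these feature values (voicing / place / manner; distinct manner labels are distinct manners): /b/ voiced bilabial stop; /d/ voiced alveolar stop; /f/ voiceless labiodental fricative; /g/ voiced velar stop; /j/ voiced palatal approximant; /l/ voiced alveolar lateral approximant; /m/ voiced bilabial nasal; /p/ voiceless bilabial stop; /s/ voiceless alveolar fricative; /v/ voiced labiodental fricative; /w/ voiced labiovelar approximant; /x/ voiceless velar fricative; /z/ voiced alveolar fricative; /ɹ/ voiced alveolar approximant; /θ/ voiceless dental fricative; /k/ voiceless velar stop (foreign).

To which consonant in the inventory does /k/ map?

/g/ is closest: same manner (stop), place distance 0 (velar→velar), voicing differs (+1); total 1. Next closest is /d/ at distance 4.

g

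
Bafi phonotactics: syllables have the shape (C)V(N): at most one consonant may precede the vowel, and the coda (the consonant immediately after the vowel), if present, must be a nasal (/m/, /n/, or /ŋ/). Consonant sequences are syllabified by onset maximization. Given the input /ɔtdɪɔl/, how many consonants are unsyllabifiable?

Syllabifying with onset maximization leaves /t/, /l/ stranded (only a nasal (/m/, /n/, or /ŋ/) is licensed in coda position; onsets are limited to one consonant).

2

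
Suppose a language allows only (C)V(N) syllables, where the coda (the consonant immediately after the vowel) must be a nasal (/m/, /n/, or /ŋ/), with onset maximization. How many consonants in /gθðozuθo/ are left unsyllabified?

2

The consonants /g/, /θ/ cannot be parsed into a legal (C)V(N) syllable (only a nasal (/m/, /n/, or /ŋ/) is licensed in coda position; onsets are limited to one consonant).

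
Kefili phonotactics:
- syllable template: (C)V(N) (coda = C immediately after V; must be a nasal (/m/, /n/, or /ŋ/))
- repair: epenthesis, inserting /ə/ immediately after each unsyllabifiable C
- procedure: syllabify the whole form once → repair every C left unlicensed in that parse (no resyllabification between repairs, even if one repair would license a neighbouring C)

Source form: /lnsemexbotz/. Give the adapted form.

lənəsemexəbotəzə

Under (C)V(N), the unsyllabifiable consonants are /l/, /n/, /x/, /t/, /z/ (only a nasal (/m/, /n/, or /ŋ/) is licensed in coda position; onsets are limited to one consonant).
Epenthesis after each stranded consonant: /l/ → /lə/, /n/ → /nə/, /x/ → /xə/, /t/ → /tə/, /z/ → /zə/.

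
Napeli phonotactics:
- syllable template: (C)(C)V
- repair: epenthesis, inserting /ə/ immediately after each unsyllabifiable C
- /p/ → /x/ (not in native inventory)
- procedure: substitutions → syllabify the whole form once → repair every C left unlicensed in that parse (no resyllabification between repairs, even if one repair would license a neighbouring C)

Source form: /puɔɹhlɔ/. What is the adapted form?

xuɔɹəhlɔ

Substitution: /p/ → /x/, giving /xuɔɹhlɔ/.
Syllabifying with onset maximization leaves /ɹ/ stranded (no codas are permitted; onsets may contain at most 2 consonants).
Each unlicensed consonant becomes the onset of a new syllable: /ɹ/ → /ɹə/.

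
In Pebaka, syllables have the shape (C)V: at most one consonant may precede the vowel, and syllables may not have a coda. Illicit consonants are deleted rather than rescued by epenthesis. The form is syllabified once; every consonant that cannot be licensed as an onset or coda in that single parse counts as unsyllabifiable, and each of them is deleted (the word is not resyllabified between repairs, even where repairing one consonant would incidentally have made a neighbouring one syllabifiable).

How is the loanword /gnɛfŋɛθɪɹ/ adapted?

Syllabifying with onset maximization leaves /g/, /f/, /ɹ/ stranded (no codas are permitted; onsets are limited to one consonant).
Deleting the stranded consonants removes /g/, /f/, /ɹ/.

nɛŋɛθɪ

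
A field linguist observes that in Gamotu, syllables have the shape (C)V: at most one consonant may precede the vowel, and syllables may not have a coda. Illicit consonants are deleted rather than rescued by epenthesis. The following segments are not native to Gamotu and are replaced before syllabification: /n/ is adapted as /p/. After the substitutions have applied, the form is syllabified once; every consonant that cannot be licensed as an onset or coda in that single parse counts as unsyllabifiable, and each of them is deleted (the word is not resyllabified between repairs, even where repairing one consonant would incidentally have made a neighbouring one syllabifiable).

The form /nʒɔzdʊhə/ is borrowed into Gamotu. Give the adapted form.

Substitution: /n/ → /p/, giving /pʒɔzdʊhə/.
Under (C)V, the unsyllabifiable consonants are /p/, /z/ (no codas are permitted; onsets are limited to one consonant).
Each unlicensed consonant is deleted: /p/, /z/.

ʒɔdʊhə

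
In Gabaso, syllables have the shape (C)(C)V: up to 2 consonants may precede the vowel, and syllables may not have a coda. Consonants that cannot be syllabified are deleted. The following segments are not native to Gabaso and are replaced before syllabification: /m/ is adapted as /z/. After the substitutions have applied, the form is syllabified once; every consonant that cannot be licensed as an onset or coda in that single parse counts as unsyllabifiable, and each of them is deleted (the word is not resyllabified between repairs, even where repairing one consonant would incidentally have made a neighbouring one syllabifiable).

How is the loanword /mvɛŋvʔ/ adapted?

zvɛ

Substitution: /m/ → /z/, giving /zvɛŋvʔ/.
The consonants /ŋ/, /v/, /ʔ/ cannot be parsed into a legal (C)(C)V syllable (no codas are permitted; onsets may contain at most 2 consonants).
Deletion applies to /ŋ/, /v/, /ʔ/.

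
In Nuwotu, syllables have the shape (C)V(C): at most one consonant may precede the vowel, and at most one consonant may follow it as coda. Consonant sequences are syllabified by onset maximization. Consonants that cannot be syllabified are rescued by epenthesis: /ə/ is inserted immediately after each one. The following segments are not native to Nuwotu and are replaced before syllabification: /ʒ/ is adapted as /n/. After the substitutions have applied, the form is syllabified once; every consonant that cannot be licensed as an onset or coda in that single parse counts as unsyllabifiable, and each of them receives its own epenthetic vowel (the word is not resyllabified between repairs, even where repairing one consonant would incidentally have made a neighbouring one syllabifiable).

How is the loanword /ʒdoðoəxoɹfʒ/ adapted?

nədoðoəxoɹfənə

Substitution: /ʒ/ → /n/, giving /ndoðoəxoɹfn/.
Syllabifying with onset maximization leaves /n/, /f/, /n/ stranded (at most one coda consonant is licensed; onsets are limited to one consonant).
Inserting the epenthetic vowel yields /n/ → /nə/, /f/ → /fə/, /n/ → /nə/.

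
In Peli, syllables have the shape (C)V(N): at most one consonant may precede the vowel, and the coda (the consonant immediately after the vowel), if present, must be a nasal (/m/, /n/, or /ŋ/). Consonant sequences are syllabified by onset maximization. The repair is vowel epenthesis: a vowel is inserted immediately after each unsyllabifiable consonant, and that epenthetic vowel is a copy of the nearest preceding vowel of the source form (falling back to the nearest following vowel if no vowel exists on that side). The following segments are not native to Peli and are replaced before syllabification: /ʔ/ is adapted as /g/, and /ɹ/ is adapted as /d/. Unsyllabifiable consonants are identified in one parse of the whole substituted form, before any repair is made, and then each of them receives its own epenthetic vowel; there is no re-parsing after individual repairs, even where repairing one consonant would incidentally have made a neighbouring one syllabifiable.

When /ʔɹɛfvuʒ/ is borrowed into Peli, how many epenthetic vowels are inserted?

After substitution the input is /gdɛfvuʒ/.
The unsyllabifiable consonants are /g/, /f/, /ʒ/; each receives one epenthetic vowel.

3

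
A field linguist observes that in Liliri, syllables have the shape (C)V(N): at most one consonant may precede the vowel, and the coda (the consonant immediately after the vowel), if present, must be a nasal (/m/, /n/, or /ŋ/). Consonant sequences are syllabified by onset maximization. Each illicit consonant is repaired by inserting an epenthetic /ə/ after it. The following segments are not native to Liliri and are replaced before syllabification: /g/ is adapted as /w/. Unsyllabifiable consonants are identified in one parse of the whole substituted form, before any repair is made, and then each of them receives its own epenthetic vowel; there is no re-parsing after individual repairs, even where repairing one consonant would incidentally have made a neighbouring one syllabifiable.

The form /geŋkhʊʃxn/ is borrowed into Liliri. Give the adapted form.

weŋkəhʊʃəxənə

Substitution: /g/ → /w/, giving /weŋkhʊʃxn/.
The consonants /k/, /ʃ/, /x/, /n/ cannot be parsed into a legal (C)V(N) syllable (only a nasal (/m/, /n/, or /ŋ/) is licensed in coda position; onsets are limited to one consonant).
Epenthesis after each stranded consonant: /k/ → /kə/, /ʃ/ → /ʃə/, /x/ → /xə/, /n/ → /nə/.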